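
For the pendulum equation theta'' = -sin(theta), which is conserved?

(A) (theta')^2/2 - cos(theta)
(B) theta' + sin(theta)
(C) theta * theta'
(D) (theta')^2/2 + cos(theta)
A

A first integral I satisfies dI/dt = 0 along every solution. Differentiate each option and use the equation of motion:
(A) d/dt[(theta')^2/2 - cos(theta)] = theta' theta'' + sin(theta) theta' = theta'(-sin(theta)) + theta' sin(theta) = 0
(B) d/dt[theta' + sin(theta)] = theta'' + cos(theta) theta' = -sin(theta) + theta' cos(theta), not identically 0
(C) d/dt[theta * theta'] = (theta')^2 + theta theta'' = (theta')^2 - theta sin(theta), not identically 0
(D) d/dt[(theta')^2/2 + cos(theta)] = theta' theta'' - sin(theta) theta' = -2 theta' sin(theta), not identically 0

Only (A) has zero time-derivative. This is the total energy: kinetic (theta')^2/2 plus potential -cos(theta).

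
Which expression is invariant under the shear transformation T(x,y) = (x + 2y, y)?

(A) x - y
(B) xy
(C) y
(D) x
C

Under the shear T(x,y) = (x + 2y, y):
Substitute the transformed coordinates into each option and compare with the original:
(A) x - y  ->  (x + 2y) - (y) = x + y   [differs from x - y: not invariant]
(B) xy  ->  (x + 2y)(y) = xy + 2y^2   [differs from xy: not invariant]
(C) y  ->  (y) = y   [equals y: invariant]
(D) x  ->  (x + 2y) = x + 2y   [differs from x: not invariant]

Only option (C), y, is unchanged by the transformation.
A horizontal shear moves points parallel to the x-axis, so the y-coordinate (and any function of y alone) is unchanged.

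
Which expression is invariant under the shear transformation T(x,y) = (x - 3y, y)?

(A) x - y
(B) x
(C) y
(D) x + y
C

Under the shear T(x,y) = (x - 3y, y):
Substitute the transformed coordinates into each option and compare with the original:
(A) x - y  ->  (x - 3y) - (y) = x - 4y   [differs from x - y: not invariant]
(B) x  ->  (x - 3y) = x - 3y   [differs from x: not invariant]
(C) y  ->  (y) = y   [equals y: invariant]
(D) x + y  ->  (x - 3y) + (y) = x - 2y   [differs from x + y: not invariant]

Only option (C), y, is unchanged by the transformation.
A horizontal shear moves points parallel to the x-axis, so the y-coordinate (and any function of y alone) is unchanged.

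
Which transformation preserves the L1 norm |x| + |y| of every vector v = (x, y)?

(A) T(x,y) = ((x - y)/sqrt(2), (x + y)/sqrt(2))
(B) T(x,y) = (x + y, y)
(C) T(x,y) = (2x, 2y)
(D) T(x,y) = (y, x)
D

A transformation preserves a norm if ||T(v)|| = ||v|| for every v; a single vector where the norm changes rules an option out.

(A) T(x,y) = ((x - y)/sqrt(2), (x + y)/sqrt(2)): v = (1, 0) has norm |1| + |0| = 1, but T(v) = (sqrt(2)/2, sqrt(2)/2) has norm sqrt(2) -- not preserved.
(B) T(x,y) = (x + y, y): v = (0, 1) has norm |0| + |1| = 1, but T(v) = (1, 1) has norm 2 -- not preserved.
(C) T(x,y) = (2x, 2y): v = (1, 0) has norm |1| + |0| = 1, but T(v) = (2, 0) has norm 2 -- not preserved.
(D) T(x,y) = (y, x): preserves the norm -- it only permutes the coordinates and/or flips signs, which leaves |x| + |y| unchanged.

Therefore the answer is (D).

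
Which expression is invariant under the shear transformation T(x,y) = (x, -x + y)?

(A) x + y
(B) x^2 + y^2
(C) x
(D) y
C

Under the shear T(x,y) = (x, -x + y):
Substitute the transformed coordinates into each option and compare with the original:
(A) x + y  ->  (x) + (-x + y) = y   [differs from x + y: not invariant]
(B) x^2 + y^2  ->  (x)^2 + (-x + y)^2 = 2x^2 - 2xy + y^2   [differs from x^2 + y^2: not invariant]
(C) x  ->  (x) = x   [equals x: invariant]
(D) y  ->  (-x + y) = -x + y   [differs from y: not invariant]

Only option (C), x, is unchanged by the transformation.
A vertical shear moves points parallel to the y-axis, so the x-coordinate (and any function of x alone) is unchanged.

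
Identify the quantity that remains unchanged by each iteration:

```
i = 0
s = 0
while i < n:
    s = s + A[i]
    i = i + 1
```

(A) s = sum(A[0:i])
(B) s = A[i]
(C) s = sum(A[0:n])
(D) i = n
A

A loop invariant must hold before the first iteration and be re-established by every execution of the body.

(A) s = sum(A[0:i]): Initially i = 0 and s = 0 = sum of the empty slice A[0:0]. If s = sum(A[0:i]) holds at the top of an iteration, the body sets s to sum(A[0:i]) + A[i] = sum(A[0:i+1]) and then i to i+1, so s = sum(A[0:i]) holds again. At exit i = n, giving s = sum(A[0:n]).

The other options fail:
(B) s = A[i]: after the first iteration s = A[0] but i = 1, so s = A[i] compares s with the wrong element (and fails in general).
(C) s = sum(A[0:n]): false before the loop (s = 0, not the full sum) -- it only becomes true at exit.
(D) i = n: false initially (i = 0); it is the exit condition, not an invariant.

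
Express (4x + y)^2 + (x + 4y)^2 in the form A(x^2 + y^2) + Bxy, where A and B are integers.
17(x^2 + y^2) + 16xy

Expanding: (4x + y)^2 = 16x^2 + 8xy + y^2
(x + 4y)^2 = x^2 + 8xy + 16y^2
Sum = (16+1)(x^2+y^2) + 16xy = 17(x^2 + y^2) + 16xy
This is symmetric in x and y.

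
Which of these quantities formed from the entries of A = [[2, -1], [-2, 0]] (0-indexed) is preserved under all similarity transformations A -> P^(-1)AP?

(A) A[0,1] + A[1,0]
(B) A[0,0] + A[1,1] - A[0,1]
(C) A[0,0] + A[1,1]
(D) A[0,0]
C

A[0,0] + A[1,1] is the trace of A. By the cyclic property of the trace, tr(P^(-1)AP) = tr(APP^(-1)) = tr(A), so it is the same for every matrix similar to A.

The other combinations are not similarity invariants. For example, take P = [[1, 1], [1, 2]] (det P = 1), so P^(-1) = [[2, -1], [-1, 1]] and
B = P^(-1)AP = [[4, 2], [-3, -2]].
Evaluating each option on A and on B:
(A) A[0,1] + A[1,0]: -3 for A, -1 for B -> changes
(B) A[0,0] + A[1,1] - A[0,1]: 3 for A, 0 for B -> changes
(C) A[0,0] + A[1,1]: 2 for A, 2 for B -> unchanged
(D) A[0,0]: 2 for A, 4 for B -> changes

Only (C) A[0,0] + A[1,1] = 2 survives (and it does so for every P, not just this one), so it is the invariant.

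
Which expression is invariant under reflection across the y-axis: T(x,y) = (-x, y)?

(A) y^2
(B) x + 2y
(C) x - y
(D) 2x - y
A

The map is reflection across the y-axis: T(x,y) = (-x, y).
Substitute the transformed coordinates into each option and compare with the original:
(A) y^2  ->  (y)^2 = y^2   [equals y^2: invariant]
(B) x + 2y  ->  (-x) + 2(y) = -x + 2y   [differs from x + 2y: not invariant]
(C) x - y  ->  (-x) - (y) = -x - y   [differs from x - y: not invariant]
(D) 2x - y  ->  2(-x) - (y) = -2x - y   [differs from 2x - y: not invariant]

Only option (A), y^2, is unchanged by the transformation.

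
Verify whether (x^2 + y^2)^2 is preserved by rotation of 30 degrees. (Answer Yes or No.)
Yes

Applying rotation by 30 degrees: x' = x*cos(30 degrees) - y*sin(30 degrees) = sqrt(3)x/2 - y/2, y' = x*sin(30 degrees) + y*cos(30 degrees) = x/2 + sqrt(3)y/2

Substituting into (x^2 + y^2)^2:
((sqrt(3)x/2 - y/2)^2 + (x/2 + sqrt(3)y/2)^2)^2
= x^4 + 2x^2y^2 + y^4 = (x^2 + y^2)^2

This equals the original expression (x^2 + y^2)^2, so it IS invariant.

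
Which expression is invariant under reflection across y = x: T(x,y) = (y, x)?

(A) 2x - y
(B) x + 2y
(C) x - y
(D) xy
D

The map is reflection across y = x: T(x,y) = (y, x).
Substitute the transformed coordinates into each option and compare with the original:
(A) 2x - y  ->  2(y) - (x) = -x + 2y   [differs from 2x - y: not invariant]
(B) x + 2y  ->  (y) + 2(x) = 2x + y   [differs from x + 2y: not invariant]
(C) x - y  ->  (y) - (x) = -x + y   [differs from x - y: not invariant]
(D) xy  ->  (y)(x) = xy   [equals xy: invariant]

Only option (D), xy, is unchanged by the transformation.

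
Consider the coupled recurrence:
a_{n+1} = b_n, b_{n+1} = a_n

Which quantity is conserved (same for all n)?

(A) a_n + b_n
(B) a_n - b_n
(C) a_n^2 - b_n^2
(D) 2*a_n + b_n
A

Replace a_n by a_{n+1} = b_n and b_n by b_{n+1} = a_n in each option and simplify:
(A) a_n + b_n  ->  (b_n) + (a_n) = a_n + b_n   [conserved]
(B) a_n - b_n  ->  (b_n) - (a_n) = -a_n + b_n   [not conserved]
(C) a_n^2 - b_n^2  ->  (b_n)^2 - (a_n)^2 = -a_n^2 + b_n^2   [not conserved]
(D) 2*a_n + b_n  ->  2*(b_n) + (a_n) = a_n + 2*b_n   [not conserved]

Only (A) a_n + b_n returns to itself after one step, so it is the conserved quantity.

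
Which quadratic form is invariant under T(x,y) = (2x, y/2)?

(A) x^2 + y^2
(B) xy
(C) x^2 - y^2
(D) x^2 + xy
B

T multiplies x by 2 and divides y by 2.
Substitute the transformed coordinates into each option and compare with the original:
(A) x^2 + y^2  ->  (2x)^2 + (y/2)^2 = 4x^2 + y^2/4   [differs from x^2 + y^2: not invariant]
(B) xy  ->  (2x)(y/2) = xy   [equals xy: invariant]
(C) x^2 - y^2  ->  (2x)^2 - (y/2)^2 = 4x^2 - y^2/4   [differs from x^2 - y^2: not invariant]
(D) x^2 + xy  ->  (2x)^2 + (2x)(y/2) = 4x^2 + xy   [differs from x^2 + xy: not invariant]

Only option (B), xy, is unchanged by the transformation.
The factors 2 and 1/2 cancel only in the pure product xy.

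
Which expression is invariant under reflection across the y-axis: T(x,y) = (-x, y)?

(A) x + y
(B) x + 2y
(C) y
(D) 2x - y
C

The map is reflection across the y-axis: T(x,y) = (-x, y).
Substitute the transformed coordinates into each option and compare with the original:
(A) x + y  ->  (-x) + (y) = -x + y   [differs from x + y: not invariant]
(B) x + 2y  ->  (-x) + 2(y) = -x + 2y   [differs from x + 2y: not invariant]
(C) y  ->  (y) = y   [equals y: invariant]
(D) 2x - y  ->  2(-x) - (y) = -2x - y   [differs from 2x - y: not invariant]

Only option (C), y, is unchanged by the transformation.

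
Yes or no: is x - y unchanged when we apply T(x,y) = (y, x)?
No

Substitute T(x,y) = (y, x) into the expression and compare with the original.

Original: x - y
After applying T: (y) - (x) = -x + y

This differs from the original x - y (difference: -2x + 2y), so the expression is NOT invariant.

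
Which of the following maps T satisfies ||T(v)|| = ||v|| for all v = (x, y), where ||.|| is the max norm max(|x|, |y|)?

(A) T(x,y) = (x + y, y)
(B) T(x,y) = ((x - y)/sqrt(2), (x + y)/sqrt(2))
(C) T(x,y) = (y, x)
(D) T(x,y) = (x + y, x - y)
C

A transformation preserves a norm if ||T(v)|| = ||v|| for every v; a single vector where the norm changes rules an option out.

(A) T(x,y) = (x + y, y): v = (1, 1) has norm max(|1|, |1|) = 1, but T(v) = (2, 1) has norm 2 -- not preserved.
(B) T(x,y) = ((x - y)/sqrt(2), (x + y)/sqrt(2)): v = (1, 0) has norm max(|1|, |0|) = 1, but T(v) = (sqrt(2)/2, sqrt(2)/2) has norm sqrt(2)/2 -- not preserved.
(C) T(x,y) = (y, x): preserves the norm -- it only permutes the coordinates and/or flips signs, which leaves max(|x|, |y|) unchanged.
(D) T(x,y) = (x + y, x - y): v = (1, 1) has norm max(|1|, |1|) = 1, but T(v) = (2, 0) has norm 2 -- not preserved.

Therefore the answer is (C).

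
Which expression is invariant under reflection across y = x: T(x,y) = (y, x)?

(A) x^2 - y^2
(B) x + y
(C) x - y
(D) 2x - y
B

The map is reflection across y = x: T(x,y) = (y, x).
Substitute the transformed coordinates into each option and compare with the original:
(A) x^2 - y^2  ->  (y)^2 - (x)^2 = -x^2 + y^2   [differs from x^2 - y^2: not invariant]
(B) x + y  ->  (y) + (x) = x + y   [equals x + y: invariant]
(C) x - y  ->  (y) - (x) = -x + y   [differs from x - y: not invariant]
(D) 2x - y  ->  2(y) - (x) = -x + 2y   [differs from 2x - y: not invariant]

Only option (B), x + y, is unchanged by the transformation.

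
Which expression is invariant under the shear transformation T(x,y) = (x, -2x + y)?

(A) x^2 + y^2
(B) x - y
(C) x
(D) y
C

Under the shear T(x,y) = (x, -2x + y):
Substitute the transformed coordinates into each option and compare with the original:
(A) x^2 + y^2  ->  (x)^2 + (-2x + y)^2 = 5x^2 - 4xy + y^2   [differs from x^2 + y^2: not invariant]
(B) x - y  ->  (x) - (-2x + y) = 3x - y   [differs from x - y: not invariant]
(C) x  ->  (x) = x   [equals x: invariant]
(D) y  ->  (-2x + y) = -2x + y   [differs from y: not invariant]

Only option (C), x, is unchanged by the transformation.
A vertical shear moves points parallel to the y-axis, so the x-coordinate (and any function of x alone) is unchanged.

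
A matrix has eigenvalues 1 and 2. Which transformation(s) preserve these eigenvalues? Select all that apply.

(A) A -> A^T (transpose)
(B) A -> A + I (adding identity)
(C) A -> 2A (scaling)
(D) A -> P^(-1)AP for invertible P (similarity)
A and D

Eigenvalues are preserved by:
1. Similarity transformations: A -> P^(-1)AP (same characteristic polynomial)
2. Transpose: A^T has the same eigenvalues as A

Eigenvalues are NOT preserved by:
- Adding identity: eigenvalues become 1+1, 2+1
- Scaling: eigenvalues become 2, 4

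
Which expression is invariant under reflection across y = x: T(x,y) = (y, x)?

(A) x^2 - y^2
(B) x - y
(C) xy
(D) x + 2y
C

The map is reflection across y = x: T(x,y) = (y, x).
Substitute the transformed coordinates into each option and compare with the original:
(A) x^2 - y^2  ->  (y)^2 - (x)^2 = -x^2 + y^2   [differs from x^2 - y^2: not invariant]
(B) x - y  ->  (y) - (x) = -x + y   [differs from x - y: not invariant]
(C) xy  ->  (y)(x) = xy   [equals xy: invariant]
(D) x + 2y  ->  (y) + 2(x) = 2x + y   [differs from x + 2y: not invariant]

Only option (C), xy, is unchanged by the transformation.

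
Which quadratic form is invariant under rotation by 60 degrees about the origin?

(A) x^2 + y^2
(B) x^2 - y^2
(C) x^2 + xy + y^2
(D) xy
A

Rotation by 60 degrees sends (x, y) to (x/2 - sqrt(3)y/2, sqrt(3)x/2 + y/2).
Substitute the transformed coordinates into each option and compare with the original:
(A) x^2 + y^2  ->  (x/2 - sqrt(3)y/2)^2 + (sqrt(3)x/2 + y/2)^2 = x^2 + y^2   [equals x^2 + y^2: invariant]
(B) x^2 - y^2  ->  (x/2 - sqrt(3)y/2)^2 - (sqrt(3)x/2 + y/2)^2 = -x^2/2 - sqrt(3)xy + y^2/2   [differs from x^2 - y^2: not invariant]
(C) x^2 + xy + y^2  ->  (x/2 - sqrt(3)y/2)^2 + (x/2 - sqrt(3)y/2)(sqrt(3)x/2 + y/2) + (sqrt(3)x/2 + y/2)^2 = sqrt(3)x^2/4 + x^2 - xy/2 - sqrt(3)y^2/4 + y^2   [differs from x^2 + xy + y^2: not invariant]
(D) xy  ->  (x/2 - sqrt(3)y/2)(sqrt(3)x/2 + y/2) = sqrt(3)x^2/4 - xy/2 - sqrt(3)y^2/4   [differs from xy: not invariant]

Only option (A), x^2 + y^2, is unchanged by the transformation.
x^2 + y^2 is the squared distance from the origin, which rotations preserve.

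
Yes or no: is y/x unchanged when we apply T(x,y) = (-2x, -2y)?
Yes

Substitute T(x,y) = (-2x, -2y) into the expression and compare with the original.

Original: y/x
After applying T: (-2y)/(-2x) = y/x

This is identical to the original y/x, so the expression is invariant.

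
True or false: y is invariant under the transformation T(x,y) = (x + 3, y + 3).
False

Substitute T(x,y) = (x + 3, y + 3) into the expression and compare with the original.

Original: y
After applying T: (y + 3) = y + 3

This differs from the original y (difference: 3), so the expression is NOT invariant.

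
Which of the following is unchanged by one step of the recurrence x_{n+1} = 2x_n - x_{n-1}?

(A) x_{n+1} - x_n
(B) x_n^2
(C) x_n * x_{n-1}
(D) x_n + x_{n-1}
A

For the recurrence x_{n+1} = 2x_n - x_{n-1}:

If x_{n+1} = 2x_n - x_{n-1}, then:
x_{n+1} - x_n = x_n - x_{n-1}
The first difference is constant throughout the sequence.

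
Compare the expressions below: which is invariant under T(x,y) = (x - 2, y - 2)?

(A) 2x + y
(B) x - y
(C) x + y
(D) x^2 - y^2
B

An expression E(x,y) is invariant under T if E(T(x,y)) = E(x,y). Here T(x,y) = (x - 2, y - 2).
Substitute the transformed coordinates into each option and compare with the original:
(A) 2x + y  ->  2(x - 2) + (y - 2) = 2x + y - 6   [differs from 2x + y: not invariant]
(B) x - y  ->  (x - 2) - (y - 2) = x - y   [equals x - y: invariant]
(C) x + y  ->  (x - 2) + (y - 2) = x + y - 4   [differs from x + y: not invariant]
(D) x^2 - y^2  ->  (x - 2)^2 - (y - 2)^2 = x^2 - 4x - y^2 + 4y   [differs from x^2 - y^2: not invariant]

Only option (B), x - y, is unchanged by the transformation.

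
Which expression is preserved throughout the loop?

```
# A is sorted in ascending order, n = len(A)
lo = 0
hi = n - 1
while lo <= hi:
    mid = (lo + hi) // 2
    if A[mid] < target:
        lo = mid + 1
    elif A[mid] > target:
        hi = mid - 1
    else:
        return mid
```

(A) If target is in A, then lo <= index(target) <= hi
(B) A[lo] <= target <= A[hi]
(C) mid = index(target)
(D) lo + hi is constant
A

A loop invariant must hold before the first iteration and be re-established by every execution of the body.

(A) If target is in A, then lo <= index(target) <= hi: Before the loop [lo, hi] = [0, n-1] covers every index. When A[mid] < target, sortedness puts target strictly to the right of mid, so setting lo = mid + 1 keeps index(target) in [lo, hi]; symmetrically for hi = mid - 1. Hence 'if target is in A then lo <= index(target) <= hi' holds after every iteration, and when lo > hi it proves target is absent.

The other options fail:
(B) A[lo] <= target <= A[hi]: fails when target is not in A (e.g. target < A[0] already violates it before the loop), so it is not maintained in general.
(C) mid = index(target): mid is just the current probe; it equals index(target) only on the iteration that returns.
(D) lo + hi is constant: each iteration moves exactly one of lo, hi, so lo + hi changes (e.g. 0 + (n-1) becomes (mid+1) + (n-1)).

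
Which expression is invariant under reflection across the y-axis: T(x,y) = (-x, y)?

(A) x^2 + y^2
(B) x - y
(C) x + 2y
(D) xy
A

The map is reflection across the y-axis: T(x,y) = (-x, y).
Substitute the transformed coordinates into each option and compare with the original:
(A) x^2 + y^2  ->  (-x)^2 + (y)^2 = x^2 + y^2   [equals x^2 + y^2: invariant]
(B) x - y  ->  (-x) - (y) = -x - y   [differs from x - y: not invariant]
(C) x + 2y  ->  (-x) + 2(y) = -x + 2y   [differs from x + 2y: not invariant]
(D) xy  ->  (-x)(y) = -xy   [differs from xy: not invariant]

Only option (A), x^2 + y^2, is unchanged by the transformation.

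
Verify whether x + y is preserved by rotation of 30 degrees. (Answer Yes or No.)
No

Applying rotation by 30 degrees: x' = x*cos(30 degrees) - y*sin(30 degrees) = sqrt(3)x/2 - y/2, y' = x*sin(30 degrees) + y*cos(30 degrees) = x/2 + sqrt(3)y/2

Substituting into x + y:
(sqrt(3)x/2 - y/2) + (x/2 + sqrt(3)y/2)
= x/2 + sqrt(3)x/2 - y/2 + sqrt(3)y/2

This differs from the original expression x + y, so it is NOT invariant.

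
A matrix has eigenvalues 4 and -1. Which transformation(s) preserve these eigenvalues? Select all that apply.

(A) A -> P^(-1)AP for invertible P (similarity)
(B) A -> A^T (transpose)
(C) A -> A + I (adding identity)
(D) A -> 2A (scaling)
A and B

Eigenvalues are preserved by:
1. Similarity transformations: A -> P^(-1)AP (same characteristic polynomial)
2. Transpose: A^T has the same eigenvalues as A

Eigenvalues are NOT preserved by:
- Adding identity: eigenvalues become 4+1, -1+1
- Scaling: eigenvalues become 8, -2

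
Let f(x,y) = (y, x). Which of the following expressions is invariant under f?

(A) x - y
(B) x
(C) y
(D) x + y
D

For f(x,y) = (y, x):
After applying f: x' = y, y' = x. So x' + y' = y + x = x + y.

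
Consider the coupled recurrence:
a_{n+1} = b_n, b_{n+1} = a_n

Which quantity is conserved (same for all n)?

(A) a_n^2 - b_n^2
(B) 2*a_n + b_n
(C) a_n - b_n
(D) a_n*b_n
D

Replace a_n by a_{n+1} = b_n and b_n by b_{n+1} = a_n in each option and simplify:
(A) a_n^2 - b_n^2  ->  (b_n)^2 - (a_n)^2 = -a_n^2 + b_n^2   [not conserved]
(B) 2*a_n + b_n  ->  2*(b_n) + (a_n) = a_n + 2*b_n   [not conserved]
(C) a_n - b_n  ->  (b_n) - (a_n) = -a_n + b_n   [not conserved]
(D) a_n*b_n  ->  (b_n)*(a_n) = a_n*b_n   [conserved]

Only (D) a_n*b_n returns to itself after one step, so it is the conserved quantity.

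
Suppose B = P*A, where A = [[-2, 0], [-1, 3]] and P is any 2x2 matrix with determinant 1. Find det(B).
-6

By the multiplicative property of determinants, det(B) = det(P*A) = det(P) * det(A) = det(A),
so the determinant is invariant under multiplication by any determinant-1 matrix; we just need det(A).

det(A) = (-2)(3) - (0)(-1) = -6 - 0 = -6

Therefore det(B) = 1 * (-6) = -6.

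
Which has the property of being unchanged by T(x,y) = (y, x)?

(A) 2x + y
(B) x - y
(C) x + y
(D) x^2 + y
C

An expression E(x,y) is invariant under T if E(T(x,y)) = E(x,y). Here T(x,y) = (y, x).
Substitute the transformed coordinates into each option and compare with the original:
(A) 2x + y  ->  2(y) + (x) = x + 2y   [differs from 2x + y: not invariant]
(B) x - y  ->  (y) - (x) = -x + y   [differs from x - y: not invariant]
(C) x + y  ->  (y) + (x) = x + y   [equals x + y: invariant]
(D) x^2 + y  ->  (y)^2 + (x) = x + y^2   [differs from x^2 + y: not invariant]

Only option (C), x + y, is unchanged by the transformation.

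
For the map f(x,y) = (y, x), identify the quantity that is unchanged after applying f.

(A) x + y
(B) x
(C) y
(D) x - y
A

For f(x,y) = (y, x):
After applying f: x' = y, y' = x. So x' + y' = y + x = x + y.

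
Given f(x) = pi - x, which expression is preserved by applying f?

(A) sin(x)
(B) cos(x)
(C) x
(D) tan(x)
A

For f(x) = pi - x:
sin(pi - x) = sin(x), so sine is invariant under this transformation.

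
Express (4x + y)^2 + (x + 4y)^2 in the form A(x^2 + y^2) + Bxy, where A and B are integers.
17(x^2 + y^2) + 16xy

Expanding: (4x + y)^2 = 16x^2 + 8xy + y^2
(x + 4y)^2 = x^2 + 8xy + 16y^2
Sum = (16+1)(x^2+y^2) + 16xy = 17(x^2 + y^2) + 16xy
This is symmetric in x and y.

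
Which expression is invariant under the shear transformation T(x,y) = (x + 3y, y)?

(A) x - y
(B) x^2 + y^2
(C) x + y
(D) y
D

Under the shear T(x,y) = (x + 3y, y):
Substitute the transformed coordinates into each option and compare with the original:
(A) x - y  ->  (x + 3y) - (y) = x + 2y   [differs from x - y: not invariant]
(B) x^2 + y^2  ->  (x + 3y)^2 + (y)^2 = x^2 + 6xy + 10y^2   [differs from x^2 + y^2: not invariant]
(C) x + y  ->  (x + 3y) + (y) = x + 4y   [differs from x + y: not invariant]
(D) y  ->  (y) = y   [equals y: invariant]

Only option (D), y, is unchanged by the transformation.
A horizontal shear moves points parallel to the x-axis, so the y-coordinate (and any function of y alone) is unchanged.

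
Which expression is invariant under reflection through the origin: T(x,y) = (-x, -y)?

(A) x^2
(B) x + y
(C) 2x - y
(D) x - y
A

The map is reflection through the origin: T(x,y) = (-x, -y).
Substitute the transformed coordinates into each option and compare with the original:
(A) x^2  ->  (-x)^2 = x^2   [equals x^2: invariant]
(B) x + y  ->  (-x) + (-y) = -x - y   [differs from x + y: not invariant]
(C) 2x - y  ->  2(-x) - (-y) = -2x + y   [differs from 2x - y: not invariant]
(D) x - y  ->  (-x) - (-y) = -x + y   [differs from x - y: not invariant]

Only option (A), x^2, is unchanged by the transformation.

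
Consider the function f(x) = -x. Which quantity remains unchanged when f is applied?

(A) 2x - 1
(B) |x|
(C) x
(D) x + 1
B

For f(x) = -x:
Applying f replaces x by -x. Since |-x| = |x|, the absolute value is unchanged by f, whereas x -> -x, 2x - 1 -> -2x - 1 and x + 1 -> -x + 1 all change.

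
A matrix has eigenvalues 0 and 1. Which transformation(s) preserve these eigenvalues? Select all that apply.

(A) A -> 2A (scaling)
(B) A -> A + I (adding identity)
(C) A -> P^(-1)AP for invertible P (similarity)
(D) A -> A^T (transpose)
C and D

Eigenvalues are preserved by:
1. Similarity transformations: A -> P^(-1)AP (same characteristic polynomial)
2. Transpose: A^T has the same eigenvalues as A

Eigenvalues are NOT preserved by:
- Adding identity: eigenvalues become 0+1, 1+1
- Scaling: eigenvalues become 0, 2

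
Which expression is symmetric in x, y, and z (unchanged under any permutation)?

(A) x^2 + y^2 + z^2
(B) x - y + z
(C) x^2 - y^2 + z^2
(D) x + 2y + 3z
A

A symmetric expression is unchanged when the variables are permuted; here the transformation to test is the swap (x, y) -> (y, x).
A symmetric expression must survive every permutation; the single swap x <-> y already eliminates the distractors, and the keyed expression is also unchanged by x <-> z and y <-> z (each variable enters it in exactly the same way).
Substitute the transformed coordinates into each option and compare with the original:
(A) x^2 + y^2 + z^2  ->  (y)^2 + (x)^2 + z^2 = x^2 + y^2 + z^2   [equals x^2 + y^2 + z^2: invariant]
(B) x - y + z  ->  (y) - (x) + z = -x + y + z   [differs from x - y + z: not invariant]
(C) x^2 - y^2 + z^2  ->  (y)^2 - (x)^2 + z^2 = -x^2 + y^2 + z^2   [differs from x^2 - y^2 + z^2: not invariant]
(D) x + 2y + 3z  ->  (y) + 2(x) + 3z = 2x + y + 3z   [differs from x + 2y + 3z: not invariant]

Only option (A), x^2 + y^2 + z^2, is unchanged by the transformation.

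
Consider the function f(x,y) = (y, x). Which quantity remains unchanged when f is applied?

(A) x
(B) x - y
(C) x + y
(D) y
C

For f(x,y) = (y, x):
After applying f: x' = y, y' = x. So x' + y' = y + x = x + y.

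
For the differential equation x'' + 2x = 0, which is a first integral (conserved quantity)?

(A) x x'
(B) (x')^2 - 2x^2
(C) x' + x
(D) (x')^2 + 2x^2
D

A first integral I satisfies dI/dt = 0 along every solution. Differentiate each option and use the equation of motion:
(A) d/dt[x x'] = (x')^2 + x x'' = (x')^2 - 2x^2, not identically 0
(B) d/dt[(x')^2 - 2x^2] = 2x'x'' - 4x x' = -8x x', not identically 0
(C) d/dt[x' + x] = x'' + x' = -2x + x', not identically 0
(D) d/dt[(x')^2 + 2x^2] = 2x'x'' + 4x x' = 2x'(-2x) + 4x x' = 0

Only (D) has zero time-derivative. So the energy-like quantity (x')^2 + 2x^2 is the first integral.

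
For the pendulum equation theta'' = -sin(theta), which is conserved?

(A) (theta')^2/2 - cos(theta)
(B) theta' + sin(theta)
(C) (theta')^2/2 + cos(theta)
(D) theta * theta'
A

A first integral I satisfies dI/dt = 0 along every solution. Differentiate each option and use the equation of motion:
(A) d/dt[(theta')^2/2 - cos(theta)] = theta' theta'' + sin(theta) theta' = theta'(-sin(theta)) + theta' sin(theta) = 0
(B) d/dt[theta' + sin(theta)] = theta'' + cos(theta) theta' = -sin(theta) + theta' cos(theta), not identically 0
(C) d/dt[(theta')^2/2 + cos(theta)] = theta' theta'' - sin(theta) theta' = -2 theta' sin(theta), not identically 0
(D) d/dt[theta * theta'] = (theta')^2 + theta theta'' = (theta')^2 - theta sin(theta), not identically 0

Only (A) has zero time-derivative. This is the total energy: kinetic (theta')^2/2 plus potential -cos(theta).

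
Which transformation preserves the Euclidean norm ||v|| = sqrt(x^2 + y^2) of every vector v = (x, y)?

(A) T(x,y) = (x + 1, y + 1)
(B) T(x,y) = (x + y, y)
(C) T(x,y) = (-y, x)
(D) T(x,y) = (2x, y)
C

A transformation preserves a norm if ||T(v)|| = ||v|| for every v; a single vector where the norm changes rules an option out.

(A) T(x,y) = (x + 1, y + 1): v = (1, 0) has norm sqrt((1)^2 + (0)^2) = 1, but T(v) = (2, 1) has norm sqrt(5) -- not preserved.
(B) T(x,y) = (x + y, y): v = (0, 1) has norm sqrt((0)^2 + (1)^2) = 1, but T(v) = (1, 1) has norm sqrt(2) -- not preserved.
(C) T(x,y) = (-y, x): preserves the norm -- it is an orthogonal map (a rotation/reflection), and (-y)^2 + (x)^2 simplifies to x^2 + y^2.
(D) T(x,y) = (2x, y): v = (1, 0) has norm sqrt((1)^2 + (0)^2) = 1, but T(v) = (2, 0) has norm 2 -- not preserved.

Therefore the answer is (C).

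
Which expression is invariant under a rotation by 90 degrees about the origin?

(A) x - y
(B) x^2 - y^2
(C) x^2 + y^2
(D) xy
C

A rotation by 90 degrees sends (x, y) to (-y, x).
Substitute the transformed coordinates into each option and compare with the original:
(A) x - y  ->  (-y) - (x) = -x - y   [differs from x - y: not invariant]
(B) x^2 - y^2  ->  (-y)^2 - (x)^2 = -x^2 + y^2   [differs from x^2 - y^2: not invariant]
(C) x^2 + y^2  ->  (-y)^2 + (x)^2 = x^2 + y^2   [equals x^2 + y^2: invariant]
(D) xy  ->  (-y)(x) = -xy   [differs from xy: not invariant]

Only option (C), x^2 + y^2, is unchanged by the transformation.
Geometrically, x^2 + y^2 is the squared distance from the origin, which every rotation about the origin preserves.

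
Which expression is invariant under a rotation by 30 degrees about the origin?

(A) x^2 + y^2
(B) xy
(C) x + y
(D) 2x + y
A

A rotation by 30 degrees sends (x, y) to (sqrt(3)x/2 - y/2, x/2 + sqrt(3)y/2).
Substitute the transformed coordinates into each option and compare with the original:
(A) x^2 + y^2  ->  (sqrt(3)x/2 - y/2)^2 + (x/2 + sqrt(3)y/2)^2 = x^2 + y^2   [equals x^2 + y^2: invariant]
(B) xy  ->  (sqrt(3)x/2 - y/2)(x/2 + sqrt(3)y/2) = sqrt(3)x^2/4 + xy/2 - sqrt(3)y^2/4   [differs from xy: not invariant]
(C) x + y  ->  (sqrt(3)x/2 - y/2) + (x/2 + sqrt(3)y/2) = x/2 + sqrt(3)x/2 - y/2 + sqrt(3)y/2   [differs from x + y: not invariant]
(D) 2x + y  ->  2(sqrt(3)x/2 - y/2) + (x/2 + sqrt(3)y/2) = x/2 + sqrt(3)x - y + sqrt(3)y/2   [differs from 2x + y: not invariant]

Only option (A), x^2 + y^2, is unchanged by the transformation.
Geometrically, x^2 + y^2 is the squared distance from the origin, which every rotation about the origin preserves.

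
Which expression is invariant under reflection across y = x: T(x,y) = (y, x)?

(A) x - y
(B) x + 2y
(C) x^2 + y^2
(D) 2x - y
C

The map is reflection across y = x: T(x,y) = (y, x).
Substitute the transformed coordinates into each option and compare with the original:
(A) x - y  ->  (y) - (x) = -x + y   [differs from x - y: not invariant]
(B) x + 2y  ->  (y) + 2(x) = 2x + y   [differs from x + 2y: not invariant]
(C) x^2 + y^2  ->  (y)^2 + (x)^2 = x^2 + y^2   [equals x^2 + y^2: invariant]
(D) 2x - y  ->  2(y) - (x) = -x + 2y   [differs from 2x - y: not invariant]

Only option (C), x^2 + y^2, is unchanged by the transformation.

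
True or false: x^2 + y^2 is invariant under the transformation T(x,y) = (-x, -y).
True

Substitute T(x,y) = (-x, -y) into the expression and compare with the original.

Original: x^2 + y^2
After applying T: (-x)^2 + (-y)^2 = x^2 + y^2

This is identical to the original x^2 + y^2, so the expression is invariant.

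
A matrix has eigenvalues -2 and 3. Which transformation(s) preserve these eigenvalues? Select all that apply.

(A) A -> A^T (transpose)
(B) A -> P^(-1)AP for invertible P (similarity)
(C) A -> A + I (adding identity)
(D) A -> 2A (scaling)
A and B

Eigenvalues are preserved by:
1. Similarity transformations: A -> P^(-1)AP (same characteristic polynomial)
2. Transpose: A^T has the same eigenvalues as A

Eigenvalues are NOT preserved by:
- Adding identity: eigenvalues become -2+1, 3+1
- Scaling: eigenvalues become -4, 6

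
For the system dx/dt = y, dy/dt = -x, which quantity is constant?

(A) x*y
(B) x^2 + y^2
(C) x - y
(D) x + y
B

A first integral I satisfies dI/dt = 0 along every solution. Differentiate each option and use the equation of motion:
(A) d/dt[x*y] = (dx/dt)y + x(dy/dt) = y^2 - x^2, not identically 0
(B) d/dt[x^2 + y^2] = 2x*dx/dt + 2y*dy/dt = 2x*y + 2y*(-x) = 0
(C) d/dt[x - y] = y - (-x) = x + y, not identically 0
(D) d/dt[x + y] = y + (-x) = y - x, not identically 0

Only (B) has zero time-derivative. So x^2 + y^2 (the squared radius; trajectories are circles) is the conserved quantity.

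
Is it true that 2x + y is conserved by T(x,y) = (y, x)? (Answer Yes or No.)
No

Substitute T(x,y) = (y, x) into the expression and compare with the original.

Original: 2x + y
After applying T: 2(y) + (x) = x + 2y

This differs from the original 2x + y (difference: -x + y), so the expression is NOT invariant.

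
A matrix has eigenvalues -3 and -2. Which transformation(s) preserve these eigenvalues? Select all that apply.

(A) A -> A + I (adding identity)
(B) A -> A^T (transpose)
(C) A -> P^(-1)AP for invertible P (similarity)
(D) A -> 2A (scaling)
B and C

Eigenvalues are preserved by:
1. Similarity transformations: A -> P^(-1)AP (same characteristic polynomial)
2. Transpose: A^T has the same eigenvalues as A

Eigenvalues are NOT preserved by:
- Adding identity: eigenvalues become -3+1, -2+1
- Scaling: eigenvalues become -6, -4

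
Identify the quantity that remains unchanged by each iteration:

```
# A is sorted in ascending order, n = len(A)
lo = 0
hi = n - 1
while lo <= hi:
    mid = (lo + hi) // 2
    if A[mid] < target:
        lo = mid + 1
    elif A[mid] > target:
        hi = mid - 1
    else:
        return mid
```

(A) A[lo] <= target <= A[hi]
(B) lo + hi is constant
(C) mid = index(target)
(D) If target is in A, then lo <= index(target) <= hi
D

A loop invariant must hold before the first iteration and be re-established by every execution of the body.

(D) If target is in A, then lo <= index(target) <= hi: Before the loop [lo, hi] = [0, n-1] covers every index. When A[mid] < target, sortedness puts target strictly to the right of mid, so setting lo = mid + 1 keeps index(target) in [lo, hi]; symmetrically for hi = mid - 1. Hence 'if target is in A then lo <= index(target) <= hi' holds after every iteration, and when lo > hi it proves target is absent.

The other options fail:
(A) A[lo] <= target <= A[hi]: fails when target is not in A (e.g. target < A[0] already violates it before the loop), so it is not maintained in general.
(B) lo + hi is constant: each iteration moves exactly one of lo, hi, so lo + hi changes (e.g. 0 + (n-1) becomes (mid+1) + (n-1)).
(C) mid = index(target): mid is just the current probe; it equals index(target) only on the iteration that returns.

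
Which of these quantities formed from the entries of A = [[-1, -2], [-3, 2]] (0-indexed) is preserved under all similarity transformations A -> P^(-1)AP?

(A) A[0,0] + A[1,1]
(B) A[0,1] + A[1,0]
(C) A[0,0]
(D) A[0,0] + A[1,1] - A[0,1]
A

A[0,0] + A[1,1] is the trace of A. By the cyclic property of the trace, tr(P^(-1)AP) = tr(APP^(-1)) = tr(A), so it is the same for every matrix similar to A.

The other combinations are not similarity invariants. For example, take P = [[1, -1], [0, 1]] (det P = 1), so P^(-1) = [[1, 1], [0, 1]] and
B = P^(-1)AP = [[-4, 4], [-3, 5]].
Evaluating each option on A and on B:
(A) A[0,0] + A[1,1]: 1 for A, 1 for B -> unchanged
(B) A[0,1] + A[1,0]: -5 for A, 1 for B -> changes
(C) A[0,0]: -1 for A, -4 for B -> changes
(D) A[0,0] + A[1,1] - A[0,1]: 3 for A, -3 for B -> changes

Only (A) A[0,0] + A[1,1] = 1 survives (and it does so for every P, not just this one), so it is the invariant.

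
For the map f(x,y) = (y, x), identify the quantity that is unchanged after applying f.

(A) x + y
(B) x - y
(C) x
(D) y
A

For f(x,y) = (y, x):
After applying f: x' = y, y' = x. So x' + y' = y + x = x + y.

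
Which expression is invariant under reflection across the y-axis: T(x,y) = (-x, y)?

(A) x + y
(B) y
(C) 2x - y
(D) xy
B

The map is reflection across the y-axis: T(x,y) = (-x, y).
Substitute the transformed coordinates into each option and compare with the original:
(A) x + y  ->  (-x) + (y) = -x + y   [differs from x + y: not invariant]
(B) y  ->  (y) = y   [equals y: invariant]
(C) 2x - y  ->  2(-x) - (y) = -2x - y   [differs from 2x - y: not invariant]
(D) xy  ->  (-x)(y) = -xy   [differs from xy: not invariant]

Only option (B), y, is unchanged by the transformation.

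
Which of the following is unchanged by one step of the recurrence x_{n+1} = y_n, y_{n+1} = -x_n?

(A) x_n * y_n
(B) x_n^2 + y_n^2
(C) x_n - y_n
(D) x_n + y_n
B

For the recurrence x_{n+1} = y_n, y_{n+1} = -x_n:

x_{n+1}^2 + y_{n+1}^2 = y_n^2 + (-x_n)^2 = x_n^2 + y_n^2
The sum of squares is conserved (like energy in a harmonic oscillator).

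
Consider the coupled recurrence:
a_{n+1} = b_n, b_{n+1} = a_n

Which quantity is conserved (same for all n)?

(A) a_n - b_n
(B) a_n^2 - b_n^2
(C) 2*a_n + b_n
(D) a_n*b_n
D

Replace a_n by a_{n+1} = b_n and b_n by b_{n+1} = a_n in each option and simplify:
(A) a_n - b_n  ->  (b_n) - (a_n) = -a_n + b_n   [not conserved]
(B) a_n^2 - b_n^2  ->  (b_n)^2 - (a_n)^2 = -a_n^2 + b_n^2   [not conserved]
(C) 2*a_n + b_n  ->  2*(b_n) + (a_n) = a_n + 2*b_n   [not conserved]
(D) a_n*b_n  ->  (b_n)*(a_n) = a_n*b_n   [conserved]

Only (D) a_n*b_n returns to itself after one step, so it is the conserved quantity.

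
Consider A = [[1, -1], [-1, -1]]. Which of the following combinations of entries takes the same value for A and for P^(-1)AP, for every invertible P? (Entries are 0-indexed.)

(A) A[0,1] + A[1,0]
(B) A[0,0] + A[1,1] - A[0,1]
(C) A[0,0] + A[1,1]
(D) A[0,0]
C

A[0,0] + A[1,1] is the trace of A. By the cyclic property of the trace, tr(P^(-1)AP) = tr(APP^(-1)) = tr(A), so it is the same for every matrix similar to A.

The other combinations are not similarity invariants. For example, take P = [[1, 2], [0, 1]] (det P = 1), so P^(-1) = [[1, -2], [0, 1]] and
B = P^(-1)AP = [[3, 7], [-1, -3]].
Evaluating each option on A and on B:
(A) A[0,1] + A[1,0]: -2 for A, 6 for B -> changes
(B) A[0,0] + A[1,1] - A[0,1]: 1 for A, -7 for B -> changes
(C) A[0,0] + A[1,1]: 0 for A, 0 for B -> unchanged
(D) A[0,0]: 1 for A, 3 for B -> changes

Only (C) A[0,0] + A[1,1] = 0 survives (and it does so for every P, not just this one), so it is the invariant.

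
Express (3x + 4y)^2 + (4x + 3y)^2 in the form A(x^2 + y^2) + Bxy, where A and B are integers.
25(x^2 + y^2) + 48xy

Expanding: (3x + 4y)^2 = 9x^2 + 24xy + 16y^2
(4x + 3y)^2 = 16x^2 + 24xy + 9y^2
Sum = (9+16)(x^2+y^2) + 48xy = 25(x^2 + y^2) + 48xy
This is symmetric in x and y.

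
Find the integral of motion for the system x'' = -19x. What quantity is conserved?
E = (x')^2 + 19x^2

Multiply the equation by x':
x' * x'' = -19x * x'
The left side is d/dt[(x')^2/2] and the right side is d/dt[-19x^2/2], so
d/dt[(x')^2/2 + 19x^2/2] = 0, i.e. (x')^2/2 + 19x^2/2 = constant.
Multiplying by 2, the integral of motion is E = (x')^2 + 19x^2.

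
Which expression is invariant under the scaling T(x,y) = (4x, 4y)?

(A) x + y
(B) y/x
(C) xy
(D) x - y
B

Under the uniform scaling T(x,y) = (4x, 4y):
Substitute the transformed coordinates into each option and compare with the original:
(A) x + y  ->  (4x) + (4y) = 4x + 4y   [differs from x + y: not invariant]
(B) y/x  ->  (4y)/(4x) = y/x   [equals y/x: invariant]
(C) xy  ->  (4x)(4y) = 16xy   [differs from xy: not invariant]
(D) x - y  ->  (4x) - (4y) = 4x - 4y   [differs from x - y: not invariant]

Only option (B), y/x, is unchanged by the transformation.
The common factor 4 cancels in a ratio of coordinates, while sums, products and sums of squares pick up factors of 4 or 16.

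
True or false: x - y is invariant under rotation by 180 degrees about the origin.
False

Applying rotation by 180 degrees: x' = x*cos(180 degrees) - y*sin(180 degrees) = -x, y' = x*sin(180 degrees) + y*cos(180 degrees) = -y

Substituting into x - y:
(-x) - (-y)
= -x + y

This differs from the original expression x - y, so it is NOT invariant.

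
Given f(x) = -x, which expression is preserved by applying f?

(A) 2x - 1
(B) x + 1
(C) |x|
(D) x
C

For f(x) = -x:
Applying f replaces x by -x. Since |-x| = |x|, the absolute value is unchanged by f, whereas x -> -x, 2x - 1 -> -2x - 1 and x + 1 -> -x + 1 all change.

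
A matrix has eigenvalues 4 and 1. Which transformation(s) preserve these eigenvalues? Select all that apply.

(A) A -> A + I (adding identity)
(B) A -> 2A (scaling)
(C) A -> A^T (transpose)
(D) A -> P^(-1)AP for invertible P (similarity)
C and D

Eigenvalues are preserved by:
1. Similarity transformations: A -> P^(-1)AP (same characteristic polynomial)
2. Transpose: A^T has the same eigenvalues as A

Eigenvalues are NOT preserved by:
- Adding identity: eigenvalues become 4+1, 1+1
- Scaling: eigenvalues become 8, 2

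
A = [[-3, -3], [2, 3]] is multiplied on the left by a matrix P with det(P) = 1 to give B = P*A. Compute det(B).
-3

By the multiplicative property of determinants, det(B) = det(P*A) = det(P) * det(A) = det(A),
so the determinant is invariant under multiplication by any determinant-1 matrix; we just need det(A).

det(A) = (-3)(3) - (-3)(2) = -9 - (-6) = -3

Therefore det(B) = 1 * (-3) = -3.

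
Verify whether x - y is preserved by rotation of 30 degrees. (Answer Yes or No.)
No

Applying rotation by 30 degrees: x' = x*cos(30 degrees) - y*sin(30 degrees) = sqrt(3)x/2 - y/2, y' = x*sin(30 degrees) + y*cos(30 degrees) = x/2 + sqrt(3)y/2

Substituting into x - y:
(sqrt(3)x/2 - y/2) - (x/2 + sqrt(3)y/2)
= -x/2 + sqrt(3)x/2 - sqrt(3)y/2 - y/2

This differs from the original expression x - y, so it is NOT invariant.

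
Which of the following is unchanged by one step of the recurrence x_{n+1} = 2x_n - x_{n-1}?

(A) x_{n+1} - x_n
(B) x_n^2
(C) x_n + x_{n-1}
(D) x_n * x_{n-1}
A

For the recurrence x_{n+1} = 2x_n - x_{n-1}:

If x_{n+1} = 2x_n - x_{n-1}, then:
x_{n+1} - x_n = x_n - x_{n-1}
The first difference is constant throughout the sequence.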